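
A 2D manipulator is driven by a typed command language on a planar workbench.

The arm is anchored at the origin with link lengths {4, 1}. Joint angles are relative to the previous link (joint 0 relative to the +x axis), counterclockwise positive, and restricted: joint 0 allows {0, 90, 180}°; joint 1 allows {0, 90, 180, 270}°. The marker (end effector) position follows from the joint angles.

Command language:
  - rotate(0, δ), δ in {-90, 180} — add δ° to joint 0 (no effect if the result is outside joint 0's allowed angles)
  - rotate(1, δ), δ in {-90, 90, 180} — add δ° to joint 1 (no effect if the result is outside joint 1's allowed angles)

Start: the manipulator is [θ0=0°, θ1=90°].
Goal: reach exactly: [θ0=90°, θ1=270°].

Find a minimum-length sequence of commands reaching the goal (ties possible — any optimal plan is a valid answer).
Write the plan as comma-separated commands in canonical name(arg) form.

t0: [θ0=0°, θ1=90°]
step 1 (rotate(1, 180)): [θ0=0°, θ1=270°]
step 2 (rotate(0, 180)): [θ0=180°, θ1=270°]
step 3 (rotate(0, -90)): [θ0=90°, θ1=270°]
no 2-step plan works, so 3 is optimal.

rotate(1, 180), rotate(0, 180), rotate(0, -90)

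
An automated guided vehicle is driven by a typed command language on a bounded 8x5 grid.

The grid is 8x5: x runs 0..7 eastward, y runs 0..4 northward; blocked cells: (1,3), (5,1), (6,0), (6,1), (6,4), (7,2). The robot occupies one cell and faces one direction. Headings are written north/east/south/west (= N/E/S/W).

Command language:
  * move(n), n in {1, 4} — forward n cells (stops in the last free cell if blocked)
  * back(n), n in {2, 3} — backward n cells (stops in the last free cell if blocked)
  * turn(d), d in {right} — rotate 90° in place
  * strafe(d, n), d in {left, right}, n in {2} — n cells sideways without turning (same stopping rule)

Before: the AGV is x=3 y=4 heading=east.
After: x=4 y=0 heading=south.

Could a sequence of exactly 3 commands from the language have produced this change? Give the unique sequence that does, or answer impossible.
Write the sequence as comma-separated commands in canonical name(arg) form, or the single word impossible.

move(1), turn(right), move(4)

key: running move(4) before move(1) would end elsewhere — order is forced
begin: x=3 y=4 heading=east
[1] after move(1): x=4 y=4 heading=east
[2] after turn(right): x=4 y=4 heading=south
[3] after move(4): x=4 y=0 heading=south
uniquely the one of 343 3-step routes that fits.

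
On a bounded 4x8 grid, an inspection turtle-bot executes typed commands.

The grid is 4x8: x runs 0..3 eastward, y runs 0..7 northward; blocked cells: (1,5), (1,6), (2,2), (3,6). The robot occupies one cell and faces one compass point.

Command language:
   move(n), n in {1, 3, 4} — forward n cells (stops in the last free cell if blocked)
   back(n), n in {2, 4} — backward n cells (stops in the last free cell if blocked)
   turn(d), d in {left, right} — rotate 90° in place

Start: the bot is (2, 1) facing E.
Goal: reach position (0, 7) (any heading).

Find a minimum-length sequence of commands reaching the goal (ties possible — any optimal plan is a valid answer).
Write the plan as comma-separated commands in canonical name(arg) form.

start: (2, 1) facing E
step 1 (back(2)): (0, 1) facing E
step 2 (turn(right)): (0, 1) facing S
step 3 (back(2)): (0, 3) facing S
step 4 (back(4)): (0, 7) facing S
no 3-step plan works, so 4 is optimal.

back(2), turn(right), back(2), back(4)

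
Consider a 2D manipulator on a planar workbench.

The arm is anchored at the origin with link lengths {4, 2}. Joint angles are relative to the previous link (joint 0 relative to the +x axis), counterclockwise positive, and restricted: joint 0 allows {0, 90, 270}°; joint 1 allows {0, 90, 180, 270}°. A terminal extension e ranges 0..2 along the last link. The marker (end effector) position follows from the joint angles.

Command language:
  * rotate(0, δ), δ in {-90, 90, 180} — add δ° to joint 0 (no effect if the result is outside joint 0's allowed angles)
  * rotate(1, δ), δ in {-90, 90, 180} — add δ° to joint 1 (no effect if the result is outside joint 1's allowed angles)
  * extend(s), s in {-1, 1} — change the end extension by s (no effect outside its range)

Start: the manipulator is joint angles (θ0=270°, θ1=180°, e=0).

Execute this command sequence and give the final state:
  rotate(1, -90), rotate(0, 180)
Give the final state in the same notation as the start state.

joint angles (θ0=90°, θ1=90°, e=0)

start: joint angles (θ0=270°, θ1=180°, e=0)
1. rotate(1, -90) → joint angles (θ0=270°, θ1=90°, e=0)
2. rotate(0, 180) → joint angles (θ0=90°, θ1=90°, e=0)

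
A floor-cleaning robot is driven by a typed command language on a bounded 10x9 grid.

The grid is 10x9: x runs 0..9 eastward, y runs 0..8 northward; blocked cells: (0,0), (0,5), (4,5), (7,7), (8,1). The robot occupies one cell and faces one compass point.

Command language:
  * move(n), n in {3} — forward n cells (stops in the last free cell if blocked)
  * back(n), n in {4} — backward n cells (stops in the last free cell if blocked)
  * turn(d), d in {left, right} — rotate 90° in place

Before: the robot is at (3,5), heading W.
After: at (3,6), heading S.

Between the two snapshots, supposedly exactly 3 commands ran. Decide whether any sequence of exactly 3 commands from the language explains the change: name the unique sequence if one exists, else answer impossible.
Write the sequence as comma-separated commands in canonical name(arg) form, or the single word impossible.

key: cell and facing (now S) both changed — the 3 commands mix motion and turning
t0: at (3,5), heading W
1. turn(left) → at (3,5), heading S
2. move(3) → at (3,2), heading S
3. back(4) → at (3,6), heading S
no rival 3-sequence matches.

turn(left), move(3), back(4)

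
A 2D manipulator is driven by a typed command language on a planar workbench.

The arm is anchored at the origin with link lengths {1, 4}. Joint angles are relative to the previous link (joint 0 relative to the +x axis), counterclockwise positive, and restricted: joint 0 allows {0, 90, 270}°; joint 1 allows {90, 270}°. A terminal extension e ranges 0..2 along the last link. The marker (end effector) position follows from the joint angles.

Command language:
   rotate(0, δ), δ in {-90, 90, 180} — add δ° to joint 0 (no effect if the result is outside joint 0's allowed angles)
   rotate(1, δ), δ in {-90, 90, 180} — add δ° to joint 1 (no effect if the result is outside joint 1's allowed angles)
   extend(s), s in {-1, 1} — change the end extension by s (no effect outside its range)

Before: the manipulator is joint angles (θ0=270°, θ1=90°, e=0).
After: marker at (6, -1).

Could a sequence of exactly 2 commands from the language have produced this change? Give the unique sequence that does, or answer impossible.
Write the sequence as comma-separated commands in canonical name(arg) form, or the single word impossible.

extend(1), extend(1)

t0: joint angles (θ0=270°, θ1=90°, e=0)
1. extend(1) → joint angles (θ0=270°, θ1=90°, e=1)
2. extend(1) → joint angles (θ0=270°, θ1=90°, e=2)
no rival 2-sequence matches.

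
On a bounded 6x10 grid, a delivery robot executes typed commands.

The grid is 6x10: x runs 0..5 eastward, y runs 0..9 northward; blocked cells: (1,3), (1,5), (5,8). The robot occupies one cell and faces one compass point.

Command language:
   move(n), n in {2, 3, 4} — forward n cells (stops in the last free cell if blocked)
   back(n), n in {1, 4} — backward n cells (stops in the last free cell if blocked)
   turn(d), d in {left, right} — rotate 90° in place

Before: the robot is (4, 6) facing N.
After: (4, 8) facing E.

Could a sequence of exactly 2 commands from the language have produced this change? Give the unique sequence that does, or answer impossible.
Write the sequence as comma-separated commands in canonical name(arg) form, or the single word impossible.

move(2), turn(right)

key: cell and facing (now E) both changed — the 2 commands mix motion and turning
begin: (4, 6) facing N
[1] after move(2): (4, 8) facing N
[2] after turn(right): (4, 8) facing E
no rival 2-sequence matches.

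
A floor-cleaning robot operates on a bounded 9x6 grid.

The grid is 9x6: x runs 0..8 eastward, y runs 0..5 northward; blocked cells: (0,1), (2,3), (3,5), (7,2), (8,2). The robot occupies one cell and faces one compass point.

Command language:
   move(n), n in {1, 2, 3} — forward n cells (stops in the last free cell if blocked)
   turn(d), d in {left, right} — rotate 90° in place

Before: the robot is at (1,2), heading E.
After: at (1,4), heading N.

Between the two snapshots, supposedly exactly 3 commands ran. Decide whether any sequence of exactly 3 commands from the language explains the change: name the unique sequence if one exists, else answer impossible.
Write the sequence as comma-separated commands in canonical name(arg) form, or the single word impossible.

turn(left), move(1), move(1)

key: position moved to (1,4) AND the heading swung to N — translation plus rotation needed
from: at (1,2), heading E
t=1 turn(left) ⇒ at (1,2), heading N
t=2 move(1) ⇒ at (1,3), heading N
t=3 move(1) ⇒ at (1,4), heading N
uniquely the one of 125 3-step routes that fits.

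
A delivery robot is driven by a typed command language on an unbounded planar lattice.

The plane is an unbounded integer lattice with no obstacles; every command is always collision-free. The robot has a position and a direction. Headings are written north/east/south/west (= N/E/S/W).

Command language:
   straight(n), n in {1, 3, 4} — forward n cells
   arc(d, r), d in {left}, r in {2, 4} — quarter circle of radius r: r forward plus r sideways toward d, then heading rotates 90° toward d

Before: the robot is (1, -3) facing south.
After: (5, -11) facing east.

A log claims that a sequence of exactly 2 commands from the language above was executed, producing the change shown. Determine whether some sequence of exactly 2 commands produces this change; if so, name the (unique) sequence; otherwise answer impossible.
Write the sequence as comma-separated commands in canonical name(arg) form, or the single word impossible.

key: running arc(left, 4) before straight(4) would end elsewhere — order is forced
from: (1, -3) facing south
t=1 straight(4) ⇒ (1, -7) facing south
t=2 arc(left, 4) ⇒ (5, -11) facing east
uniquely the one of 25 2-step routes that fits.

straight(4), arc(left, 4)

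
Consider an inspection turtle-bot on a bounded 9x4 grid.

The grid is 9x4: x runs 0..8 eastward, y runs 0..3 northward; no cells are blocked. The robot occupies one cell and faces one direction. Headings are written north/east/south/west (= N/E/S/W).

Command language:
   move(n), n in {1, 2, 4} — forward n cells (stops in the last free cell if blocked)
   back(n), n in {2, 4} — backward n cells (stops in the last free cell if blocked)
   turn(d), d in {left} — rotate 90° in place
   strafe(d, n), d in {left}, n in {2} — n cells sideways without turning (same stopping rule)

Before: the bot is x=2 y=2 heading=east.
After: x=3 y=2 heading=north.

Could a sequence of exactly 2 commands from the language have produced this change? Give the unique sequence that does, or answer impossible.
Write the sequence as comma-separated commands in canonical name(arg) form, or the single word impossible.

move(1), turn(left)

key: cell and facing (now N) both changed — the 2 commands mix motion and turning
start: x=2 y=2 heading=east
1. move(1) → x=3 y=2 heading=east
2. turn(left) → x=3 y=2 heading=north
no rival 2-sequence matches.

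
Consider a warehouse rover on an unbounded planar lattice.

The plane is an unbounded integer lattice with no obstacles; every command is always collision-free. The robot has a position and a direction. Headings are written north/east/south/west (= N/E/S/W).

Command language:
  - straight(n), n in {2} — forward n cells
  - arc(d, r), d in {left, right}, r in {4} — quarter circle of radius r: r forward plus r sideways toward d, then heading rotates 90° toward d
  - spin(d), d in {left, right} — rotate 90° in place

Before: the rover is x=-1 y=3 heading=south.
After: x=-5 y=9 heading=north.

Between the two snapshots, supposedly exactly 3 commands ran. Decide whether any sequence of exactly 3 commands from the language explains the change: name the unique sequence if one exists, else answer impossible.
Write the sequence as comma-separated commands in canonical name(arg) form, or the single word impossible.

spin(right), arc(right, 4), straight(2)

key: order matters: swapping spin(right) and straight(2) lands elsewhere
start: x=-1 y=3 heading=south
[1] after spin(right): x=-1 y=3 heading=west
[2] after arc(right, 4): x=-5 y=7 heading=north
[3] after straight(2): x=-5 y=9 heading=north
no rival 3-sequence matches.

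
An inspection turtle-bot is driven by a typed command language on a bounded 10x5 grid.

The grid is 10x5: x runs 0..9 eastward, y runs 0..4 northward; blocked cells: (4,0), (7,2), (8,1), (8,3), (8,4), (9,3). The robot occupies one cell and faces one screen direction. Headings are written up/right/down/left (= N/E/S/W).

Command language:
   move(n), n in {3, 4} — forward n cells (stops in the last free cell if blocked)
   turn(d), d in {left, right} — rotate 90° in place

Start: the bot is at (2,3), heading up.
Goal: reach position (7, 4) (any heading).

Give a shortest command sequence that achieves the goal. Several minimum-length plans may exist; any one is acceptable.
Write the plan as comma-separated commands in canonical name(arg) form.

from: at (2,3), heading up
1. move(3) → at (2,4), heading up
2. turn(right) → at (2,4), heading right
3. move(3) → at (5,4), heading right
4. move(3) → at (7,4), heading right
no 3-step plan works, so 4 is optimal.

move(3), turn(right), move(3), move(3)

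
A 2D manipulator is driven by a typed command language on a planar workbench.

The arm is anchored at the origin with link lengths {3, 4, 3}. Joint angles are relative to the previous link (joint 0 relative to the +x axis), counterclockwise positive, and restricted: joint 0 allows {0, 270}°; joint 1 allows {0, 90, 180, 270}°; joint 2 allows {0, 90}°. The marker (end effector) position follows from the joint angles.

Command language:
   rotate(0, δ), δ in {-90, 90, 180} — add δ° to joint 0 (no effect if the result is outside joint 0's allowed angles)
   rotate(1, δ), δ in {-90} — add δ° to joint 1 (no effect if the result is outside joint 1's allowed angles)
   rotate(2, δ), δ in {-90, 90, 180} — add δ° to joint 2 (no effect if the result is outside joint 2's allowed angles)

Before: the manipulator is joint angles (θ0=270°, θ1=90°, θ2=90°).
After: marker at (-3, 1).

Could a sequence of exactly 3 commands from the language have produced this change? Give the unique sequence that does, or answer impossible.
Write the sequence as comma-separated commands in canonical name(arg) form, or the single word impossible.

rotate(1, -90), rotate(1, -90), rotate(1, -90)

from: joint angles (θ0=270°, θ1=90°, θ2=90°)
[1] after rotate(1, -90): joint angles (θ0=270°, θ1=0°, θ2=90°)
[2] after rotate(1, -90): joint angles (θ0=270°, θ1=270°, θ2=90°)
[3] after rotate(1, -90): joint angles (θ0=270°, θ1=180°, θ2=90°)
uniquely the one of 343 3-step routes that fits.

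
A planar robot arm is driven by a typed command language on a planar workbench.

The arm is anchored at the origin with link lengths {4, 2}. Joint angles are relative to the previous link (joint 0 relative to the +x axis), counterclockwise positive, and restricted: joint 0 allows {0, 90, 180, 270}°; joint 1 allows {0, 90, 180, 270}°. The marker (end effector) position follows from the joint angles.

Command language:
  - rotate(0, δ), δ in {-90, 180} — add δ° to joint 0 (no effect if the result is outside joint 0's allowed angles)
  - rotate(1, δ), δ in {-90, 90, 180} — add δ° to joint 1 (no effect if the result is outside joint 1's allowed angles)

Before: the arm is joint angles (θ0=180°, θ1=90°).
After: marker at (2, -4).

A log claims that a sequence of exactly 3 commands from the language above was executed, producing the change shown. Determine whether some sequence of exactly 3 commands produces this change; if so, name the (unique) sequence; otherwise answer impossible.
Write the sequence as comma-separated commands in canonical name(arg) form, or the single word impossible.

rotate(0, -90), rotate(0, -90), rotate(0, -90)

start: joint angles (θ0=180°, θ1=90°)
1. rotate(0, -90) → joint angles (θ0=90°, θ1=90°)
2. rotate(0, -90) → joint angles (θ0=0°, θ1=90°)
3. rotate(0, -90) → joint angles (θ0=270°, θ1=90°)
uniquely the one of 125 3-step routes that fits.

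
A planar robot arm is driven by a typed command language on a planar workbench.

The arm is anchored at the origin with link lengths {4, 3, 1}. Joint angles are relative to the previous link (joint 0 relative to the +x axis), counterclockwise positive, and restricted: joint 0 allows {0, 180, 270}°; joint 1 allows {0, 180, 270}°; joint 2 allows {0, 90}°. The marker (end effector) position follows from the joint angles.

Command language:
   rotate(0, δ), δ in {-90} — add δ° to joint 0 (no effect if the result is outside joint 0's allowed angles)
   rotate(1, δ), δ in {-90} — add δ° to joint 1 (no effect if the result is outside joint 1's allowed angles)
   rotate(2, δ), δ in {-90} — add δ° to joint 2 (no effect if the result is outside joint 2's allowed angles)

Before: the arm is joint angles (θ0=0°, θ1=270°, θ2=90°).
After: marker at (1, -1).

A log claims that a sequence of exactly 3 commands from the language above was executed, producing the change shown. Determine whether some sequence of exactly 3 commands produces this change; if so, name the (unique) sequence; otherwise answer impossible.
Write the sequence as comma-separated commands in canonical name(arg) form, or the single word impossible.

initial: joint angles (θ0=0°, θ1=270°, θ2=90°)
1. rotate(1, -90) → joint angles (θ0=0°, θ1=180°, θ2=90°)
2. rotate(1, -90) → joint angles (θ0=0°, θ1=180°, θ2=90°)
3. rotate(1, -90) → joint angles (θ0=0°, θ1=180°, θ2=90°)
no other 3-command option fits: unique.

rotate(1, -90), rotate(1, -90), rotate(1, -90)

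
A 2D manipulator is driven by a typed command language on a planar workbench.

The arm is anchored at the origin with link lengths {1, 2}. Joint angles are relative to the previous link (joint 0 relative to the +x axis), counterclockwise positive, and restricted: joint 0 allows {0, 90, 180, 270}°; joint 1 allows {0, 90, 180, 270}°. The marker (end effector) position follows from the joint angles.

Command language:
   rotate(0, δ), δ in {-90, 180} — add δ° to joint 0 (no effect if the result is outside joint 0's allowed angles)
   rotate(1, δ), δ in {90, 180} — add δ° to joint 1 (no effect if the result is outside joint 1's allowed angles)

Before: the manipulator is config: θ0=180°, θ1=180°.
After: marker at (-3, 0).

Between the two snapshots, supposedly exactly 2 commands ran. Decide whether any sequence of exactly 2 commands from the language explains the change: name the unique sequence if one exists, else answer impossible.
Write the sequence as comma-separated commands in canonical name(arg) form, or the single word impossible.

from: config: θ0=180°, θ1=180°
1. rotate(1, 90) → config: θ0=180°, θ1=270°
2. rotate(1, 90) → config: θ0=180°, θ1=0°
no rival 2-sequence matches.

rotate(1, 90), rotate(1, 90)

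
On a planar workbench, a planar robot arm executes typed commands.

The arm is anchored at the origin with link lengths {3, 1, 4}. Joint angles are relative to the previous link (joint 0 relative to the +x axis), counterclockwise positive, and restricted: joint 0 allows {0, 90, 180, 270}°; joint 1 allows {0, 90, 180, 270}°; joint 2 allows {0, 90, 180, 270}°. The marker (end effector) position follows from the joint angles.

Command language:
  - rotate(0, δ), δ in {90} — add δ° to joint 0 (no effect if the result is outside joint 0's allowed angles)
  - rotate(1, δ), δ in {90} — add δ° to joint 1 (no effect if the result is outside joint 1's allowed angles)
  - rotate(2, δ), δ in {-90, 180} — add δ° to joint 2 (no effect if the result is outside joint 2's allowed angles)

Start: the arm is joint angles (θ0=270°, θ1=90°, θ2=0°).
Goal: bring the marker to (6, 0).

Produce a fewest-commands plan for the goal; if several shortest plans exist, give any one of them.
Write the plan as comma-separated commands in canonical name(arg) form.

initial: joint angles (θ0=270°, θ1=90°, θ2=0°)
[1] after rotate(0, 90): joint angles (θ0=0°, θ1=90°, θ2=0°)
[2] after rotate(2, 180): joint angles (θ0=0°, θ1=90°, θ2=180°)
[3] after rotate(1, 90): joint angles (θ0=0°, θ1=180°, θ2=180°)
shorter routes all fall short; 3 is best.

rotate(0, 90), rotate(2, 180), rotate(1, 90)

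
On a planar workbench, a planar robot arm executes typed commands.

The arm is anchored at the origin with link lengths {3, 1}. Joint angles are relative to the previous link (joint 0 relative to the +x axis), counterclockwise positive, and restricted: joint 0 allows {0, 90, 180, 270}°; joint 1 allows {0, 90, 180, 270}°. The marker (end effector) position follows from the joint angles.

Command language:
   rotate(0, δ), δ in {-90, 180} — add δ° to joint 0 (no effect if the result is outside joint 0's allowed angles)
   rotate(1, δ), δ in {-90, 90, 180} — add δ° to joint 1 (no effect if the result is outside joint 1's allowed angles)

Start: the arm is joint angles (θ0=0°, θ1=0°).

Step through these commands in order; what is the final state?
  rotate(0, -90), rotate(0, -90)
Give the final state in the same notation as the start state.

begin: joint angles (θ0=0°, θ1=0°)
[1] after rotate(0, -90): joint angles (θ0=270°, θ1=0°)
[2] after rotate(0, -90): joint angles (θ0=180°, θ1=0°)

joint angles (θ0=180°, θ1=0°)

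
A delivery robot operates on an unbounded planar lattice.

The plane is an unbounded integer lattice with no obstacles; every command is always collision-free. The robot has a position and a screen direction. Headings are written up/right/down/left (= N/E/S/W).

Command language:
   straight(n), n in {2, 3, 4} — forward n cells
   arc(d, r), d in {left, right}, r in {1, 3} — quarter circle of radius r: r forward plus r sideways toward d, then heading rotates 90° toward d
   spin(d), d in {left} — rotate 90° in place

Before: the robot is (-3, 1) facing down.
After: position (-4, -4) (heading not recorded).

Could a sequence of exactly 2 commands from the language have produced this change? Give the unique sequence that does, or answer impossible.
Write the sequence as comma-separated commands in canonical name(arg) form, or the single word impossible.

straight(4), arc(right, 1)

key: order matters: swapping straight(4) and arc(right, 1) lands elsewhere
from: (-3, 1) facing down
[1] after straight(4): (-3, -3) facing down
[2] after arc(right, 1): (-4, -4) facing left
no rival 2-sequence matches.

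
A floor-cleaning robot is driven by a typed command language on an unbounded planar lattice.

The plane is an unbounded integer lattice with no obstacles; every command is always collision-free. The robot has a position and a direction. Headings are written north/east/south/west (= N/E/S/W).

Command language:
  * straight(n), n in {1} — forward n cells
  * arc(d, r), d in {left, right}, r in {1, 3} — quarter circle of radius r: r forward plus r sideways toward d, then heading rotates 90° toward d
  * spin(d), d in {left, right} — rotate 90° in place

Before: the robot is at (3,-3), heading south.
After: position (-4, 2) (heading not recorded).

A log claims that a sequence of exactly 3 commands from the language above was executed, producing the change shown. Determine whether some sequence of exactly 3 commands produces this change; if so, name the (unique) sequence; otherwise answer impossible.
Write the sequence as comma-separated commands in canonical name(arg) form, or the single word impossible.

key: order matters: swapping arc(right, 1) and arc(left, 3) lands elsewhere
initial: at (3,-3), heading south
t=1 arc(right, 1) ⇒ at (2,-4), heading west
t=2 arc(right, 3) ⇒ at (-1,-1), heading north
t=3 arc(left, 3) ⇒ at (-4,2), heading west
no other 3-command option fits: unique.

arc(right, 1), arc(right, 3), arc(left, 3)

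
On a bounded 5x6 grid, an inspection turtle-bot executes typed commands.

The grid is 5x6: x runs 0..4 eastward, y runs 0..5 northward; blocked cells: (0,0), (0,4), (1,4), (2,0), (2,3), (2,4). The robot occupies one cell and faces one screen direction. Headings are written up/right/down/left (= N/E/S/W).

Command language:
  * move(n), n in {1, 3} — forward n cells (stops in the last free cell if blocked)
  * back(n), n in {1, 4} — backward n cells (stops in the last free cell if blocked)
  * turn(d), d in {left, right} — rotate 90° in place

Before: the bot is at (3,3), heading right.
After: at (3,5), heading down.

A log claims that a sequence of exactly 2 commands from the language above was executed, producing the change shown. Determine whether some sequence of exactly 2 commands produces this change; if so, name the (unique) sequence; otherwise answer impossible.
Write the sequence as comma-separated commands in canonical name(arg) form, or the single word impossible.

turn(right), back(4)

key: cell and facing (now S) both changed — the 2 commands mix motion and turning
initial: at (3,3), heading right
step 1 (turn(right)): at (3,3), heading down
step 2 (back(4)): at (3,5), heading down
all 36 alternatives checked — unique.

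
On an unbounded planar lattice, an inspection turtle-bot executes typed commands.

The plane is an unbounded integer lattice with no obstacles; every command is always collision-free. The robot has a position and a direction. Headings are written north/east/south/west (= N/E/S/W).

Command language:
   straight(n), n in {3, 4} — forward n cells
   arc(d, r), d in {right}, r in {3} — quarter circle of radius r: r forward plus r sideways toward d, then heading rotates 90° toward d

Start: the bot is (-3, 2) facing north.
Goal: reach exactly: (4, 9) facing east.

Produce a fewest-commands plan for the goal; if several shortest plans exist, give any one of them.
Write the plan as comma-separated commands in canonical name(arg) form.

from: (-3, 2) facing north
1. straight(4) → (-3, 6) facing north
2. arc(right, 3) → (0, 9) facing east
3. straight(4) → (4, 9) facing east
no 2-step plan works, so 3 is optimal.

straight(4), arc(right, 3), straight(4)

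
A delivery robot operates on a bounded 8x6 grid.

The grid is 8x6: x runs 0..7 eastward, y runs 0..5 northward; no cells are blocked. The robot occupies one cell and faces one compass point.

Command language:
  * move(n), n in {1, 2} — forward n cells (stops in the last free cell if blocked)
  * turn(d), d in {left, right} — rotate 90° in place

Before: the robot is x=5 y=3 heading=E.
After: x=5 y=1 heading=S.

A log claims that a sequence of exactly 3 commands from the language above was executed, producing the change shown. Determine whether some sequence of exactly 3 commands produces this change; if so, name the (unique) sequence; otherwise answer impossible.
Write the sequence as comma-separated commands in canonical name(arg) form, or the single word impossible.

key: order matters: swapping turn(right) and move(1) lands elsewhere
initial: x=5 y=3 heading=E
step 1 (turn(right)): x=5 y=3 heading=S
step 2 (move(1)): x=5 y=2 heading=S
step 3 (move(1)): x=5 y=1 heading=S
all 64 alternatives checked — unique.

turn(right), move(1), move(1)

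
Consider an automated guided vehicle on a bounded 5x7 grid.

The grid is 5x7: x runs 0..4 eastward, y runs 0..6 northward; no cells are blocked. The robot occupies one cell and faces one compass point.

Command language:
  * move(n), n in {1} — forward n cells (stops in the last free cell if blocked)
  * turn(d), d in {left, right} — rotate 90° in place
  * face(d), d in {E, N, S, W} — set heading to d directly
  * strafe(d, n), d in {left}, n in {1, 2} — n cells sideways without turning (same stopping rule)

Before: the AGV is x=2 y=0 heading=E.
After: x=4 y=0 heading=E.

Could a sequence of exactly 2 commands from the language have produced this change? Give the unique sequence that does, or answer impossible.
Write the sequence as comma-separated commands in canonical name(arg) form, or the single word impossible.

key: heading stays E — no command in the sequence turns
begin: x=2 y=0 heading=E
1. move(1) → x=3 y=0 heading=E
2. move(1) → x=4 y=0 heading=E
no other 2-command option fits: unique.

move(1), move(1)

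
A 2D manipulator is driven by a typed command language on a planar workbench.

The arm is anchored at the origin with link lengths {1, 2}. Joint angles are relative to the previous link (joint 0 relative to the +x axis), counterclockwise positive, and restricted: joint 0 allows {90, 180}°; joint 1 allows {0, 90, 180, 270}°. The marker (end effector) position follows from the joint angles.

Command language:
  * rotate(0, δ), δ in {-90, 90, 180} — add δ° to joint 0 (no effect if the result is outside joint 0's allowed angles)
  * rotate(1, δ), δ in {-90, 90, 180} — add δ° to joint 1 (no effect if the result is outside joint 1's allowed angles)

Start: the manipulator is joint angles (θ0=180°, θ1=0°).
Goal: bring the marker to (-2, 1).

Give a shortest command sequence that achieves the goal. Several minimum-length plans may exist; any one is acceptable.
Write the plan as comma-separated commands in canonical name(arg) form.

rotate(0, -90), rotate(1, 90)

t0: joint angles (θ0=180°, θ1=0°)
t=1 rotate(0, -90) ⇒ joint angles (θ0=90°, θ1=0°)
t=2 rotate(1, 90) ⇒ joint angles (θ0=90°, θ1=90°)
nothing shorter than 2 reaches the goal.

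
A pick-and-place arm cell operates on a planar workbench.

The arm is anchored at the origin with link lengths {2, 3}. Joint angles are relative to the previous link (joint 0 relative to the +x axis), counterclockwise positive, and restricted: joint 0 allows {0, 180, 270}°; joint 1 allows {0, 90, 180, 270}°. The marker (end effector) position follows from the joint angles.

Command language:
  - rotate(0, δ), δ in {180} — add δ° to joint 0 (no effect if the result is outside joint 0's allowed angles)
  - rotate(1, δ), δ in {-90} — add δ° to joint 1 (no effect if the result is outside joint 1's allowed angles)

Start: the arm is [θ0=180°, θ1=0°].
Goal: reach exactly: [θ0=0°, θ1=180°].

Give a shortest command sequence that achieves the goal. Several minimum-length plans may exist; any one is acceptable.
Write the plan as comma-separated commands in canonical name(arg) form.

rotate(0, 180), rotate(1, -90), rotate(1, -90)

start: [θ0=180°, θ1=0°]
t=1 rotate(0, 180) ⇒ [θ0=0°, θ1=0°]
t=2 rotate(1, -90) ⇒ [θ0=0°, θ1=270°]
t=3 rotate(1, -90) ⇒ [θ0=0°, θ1=180°]
minimal: 3 command(s), checked below 3.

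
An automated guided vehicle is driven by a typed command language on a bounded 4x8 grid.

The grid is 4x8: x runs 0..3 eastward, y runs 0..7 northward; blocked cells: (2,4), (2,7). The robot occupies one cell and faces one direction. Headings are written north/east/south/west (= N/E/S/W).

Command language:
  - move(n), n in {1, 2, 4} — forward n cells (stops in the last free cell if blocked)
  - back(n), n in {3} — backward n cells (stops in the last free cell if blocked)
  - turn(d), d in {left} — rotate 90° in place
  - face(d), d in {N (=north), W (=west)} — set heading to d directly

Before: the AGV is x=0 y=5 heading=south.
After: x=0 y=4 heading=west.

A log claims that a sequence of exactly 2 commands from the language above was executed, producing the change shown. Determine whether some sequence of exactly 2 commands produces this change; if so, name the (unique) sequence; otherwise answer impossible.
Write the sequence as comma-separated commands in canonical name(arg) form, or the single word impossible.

move(1), face(W)

key: running face(W) before move(1) would end elsewhere — order is forced
from: x=0 y=5 heading=south
[1] after move(1): x=0 y=4 heading=south
[2] after face(W): x=0 y=4 heading=west
all 49 alternatives checked — unique.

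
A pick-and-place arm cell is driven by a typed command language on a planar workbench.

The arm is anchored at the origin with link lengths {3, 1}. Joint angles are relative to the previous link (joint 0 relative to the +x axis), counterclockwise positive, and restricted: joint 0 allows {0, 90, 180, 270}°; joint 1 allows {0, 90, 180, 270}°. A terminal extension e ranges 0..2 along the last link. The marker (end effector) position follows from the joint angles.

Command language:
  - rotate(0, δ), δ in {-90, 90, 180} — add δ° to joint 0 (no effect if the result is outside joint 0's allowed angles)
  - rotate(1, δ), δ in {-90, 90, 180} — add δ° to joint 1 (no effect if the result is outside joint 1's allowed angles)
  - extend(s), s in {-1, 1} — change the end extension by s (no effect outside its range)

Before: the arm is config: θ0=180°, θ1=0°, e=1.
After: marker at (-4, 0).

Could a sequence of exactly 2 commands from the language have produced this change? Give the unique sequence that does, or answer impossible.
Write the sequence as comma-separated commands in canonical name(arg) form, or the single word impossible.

start: config: θ0=180°, θ1=0°, e=1
t=1 extend(-1) ⇒ config: θ0=180°, θ1=0°, e=0
t=2 extend(-1) ⇒ config: θ0=180°, θ1=0°, e=0
all 64 alternatives checked — unique.

extend(-1), extend(-1)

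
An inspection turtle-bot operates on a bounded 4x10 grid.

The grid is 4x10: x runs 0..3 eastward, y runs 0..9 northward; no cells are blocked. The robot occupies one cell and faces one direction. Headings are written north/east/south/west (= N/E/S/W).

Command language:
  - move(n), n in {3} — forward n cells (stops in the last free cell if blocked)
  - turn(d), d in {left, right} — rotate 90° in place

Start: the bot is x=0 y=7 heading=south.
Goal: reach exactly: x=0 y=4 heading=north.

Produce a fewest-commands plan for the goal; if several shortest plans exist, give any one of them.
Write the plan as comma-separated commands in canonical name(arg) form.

move(3), turn(left), turn(left)

begin: x=0 y=7 heading=south
t=1 move(3) ⇒ x=0 y=4 heading=south
t=2 turn(left) ⇒ x=0 y=4 heading=east
t=3 turn(left) ⇒ x=0 y=4 heading=north
no 2-step plan works, so 3 is optimal.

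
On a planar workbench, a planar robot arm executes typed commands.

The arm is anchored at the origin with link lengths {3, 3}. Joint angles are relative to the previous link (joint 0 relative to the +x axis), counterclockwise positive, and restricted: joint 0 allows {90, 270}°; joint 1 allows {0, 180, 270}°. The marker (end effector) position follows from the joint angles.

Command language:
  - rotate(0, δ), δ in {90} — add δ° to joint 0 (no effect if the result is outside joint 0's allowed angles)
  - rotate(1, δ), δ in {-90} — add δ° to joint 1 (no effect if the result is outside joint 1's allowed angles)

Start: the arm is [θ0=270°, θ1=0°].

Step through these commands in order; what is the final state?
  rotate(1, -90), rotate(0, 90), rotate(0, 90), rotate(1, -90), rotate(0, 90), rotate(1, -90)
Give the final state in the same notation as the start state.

[θ0=270°, θ1=180°]

start: [θ0=270°, θ1=0°]
t=1 rotate(1, -90) ⇒ [θ0=270°, θ1=270°]
t=2 rotate(0, 90) ⇒ [θ0=270°, θ1=270°]
t=3 rotate(0, 90) ⇒ [θ0=270°, θ1=270°]
t=4 rotate(1, -90) ⇒ [θ0=270°, θ1=180°]
t=5 rotate(0, 90) ⇒ [θ0=270°, θ1=180°]
t=6 rotate(1, -90) ⇒ [θ0=270°, θ1=180°]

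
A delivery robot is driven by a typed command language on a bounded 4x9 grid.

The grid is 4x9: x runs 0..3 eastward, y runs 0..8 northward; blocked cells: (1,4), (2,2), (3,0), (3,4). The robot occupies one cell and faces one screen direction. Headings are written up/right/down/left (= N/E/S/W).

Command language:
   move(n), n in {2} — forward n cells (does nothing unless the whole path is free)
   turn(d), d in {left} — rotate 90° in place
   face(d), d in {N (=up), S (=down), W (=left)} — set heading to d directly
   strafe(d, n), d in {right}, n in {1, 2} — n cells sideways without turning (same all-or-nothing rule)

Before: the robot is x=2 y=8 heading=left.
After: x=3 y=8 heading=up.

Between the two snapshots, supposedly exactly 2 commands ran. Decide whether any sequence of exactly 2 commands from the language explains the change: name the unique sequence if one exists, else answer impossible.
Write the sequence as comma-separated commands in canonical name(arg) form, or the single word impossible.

face(N), strafe(right, 1)

key: cell and facing (now N) both changed — the 2 commands mix motion and turning
initial: x=2 y=8 heading=left
t=1 face(N) ⇒ x=2 y=8 heading=up
t=2 strafe(right, 1) ⇒ x=3 y=8 heading=up
no rival 2-sequence matches.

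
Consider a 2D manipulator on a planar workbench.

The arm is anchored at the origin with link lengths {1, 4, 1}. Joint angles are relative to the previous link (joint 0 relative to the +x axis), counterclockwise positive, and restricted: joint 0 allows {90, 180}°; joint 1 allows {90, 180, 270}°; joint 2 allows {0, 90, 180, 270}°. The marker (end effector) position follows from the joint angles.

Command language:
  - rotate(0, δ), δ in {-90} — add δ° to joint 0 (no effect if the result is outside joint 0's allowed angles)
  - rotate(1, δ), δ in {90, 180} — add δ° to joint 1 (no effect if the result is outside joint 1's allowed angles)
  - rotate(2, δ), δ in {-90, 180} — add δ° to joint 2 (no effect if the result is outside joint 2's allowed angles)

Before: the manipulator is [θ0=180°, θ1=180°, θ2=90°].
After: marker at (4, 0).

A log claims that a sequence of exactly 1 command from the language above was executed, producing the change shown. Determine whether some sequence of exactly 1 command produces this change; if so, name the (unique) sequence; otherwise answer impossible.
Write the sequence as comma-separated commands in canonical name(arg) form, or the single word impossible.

rotate(2, -90)

from: [θ0=180°, θ1=180°, θ2=90°]
[1] after rotate(2, -90): [θ0=180°, θ1=180°, θ2=0°]
no rival 1-sequence matches.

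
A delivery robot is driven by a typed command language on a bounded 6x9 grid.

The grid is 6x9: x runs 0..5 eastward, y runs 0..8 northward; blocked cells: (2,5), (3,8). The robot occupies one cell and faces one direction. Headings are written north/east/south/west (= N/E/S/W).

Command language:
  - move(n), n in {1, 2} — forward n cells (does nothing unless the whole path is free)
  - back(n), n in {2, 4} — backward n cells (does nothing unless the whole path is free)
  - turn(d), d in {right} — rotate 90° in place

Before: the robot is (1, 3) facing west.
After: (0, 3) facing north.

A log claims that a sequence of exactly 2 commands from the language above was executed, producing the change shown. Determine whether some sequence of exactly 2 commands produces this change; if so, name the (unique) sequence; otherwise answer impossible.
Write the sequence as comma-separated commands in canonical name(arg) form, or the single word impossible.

key: cell and facing (now N) both changed — the 2 commands mix motion and turning
from: (1, 3) facing west
step 1 (move(1)): (0, 3) facing west
step 2 (turn(right)): (0, 3) facing north
all 25 alternatives checked — unique.

move(1), turn(right)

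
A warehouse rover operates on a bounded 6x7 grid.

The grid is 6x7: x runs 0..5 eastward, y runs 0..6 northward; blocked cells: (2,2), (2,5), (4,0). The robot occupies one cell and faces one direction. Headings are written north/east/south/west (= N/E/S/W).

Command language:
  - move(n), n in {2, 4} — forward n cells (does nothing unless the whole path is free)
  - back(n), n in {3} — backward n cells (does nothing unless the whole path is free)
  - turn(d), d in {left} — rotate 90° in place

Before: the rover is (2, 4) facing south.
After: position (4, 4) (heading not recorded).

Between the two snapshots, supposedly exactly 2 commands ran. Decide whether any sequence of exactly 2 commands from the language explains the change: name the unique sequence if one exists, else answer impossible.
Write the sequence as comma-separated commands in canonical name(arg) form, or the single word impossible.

key: running move(2) before turn(left) would end elsewhere — order is forced
start: (2, 4) facing south
t=1 turn(left) ⇒ (2, 4) facing east
t=2 move(2) ⇒ (4, 4) facing east
no rival 2-sequence matches.

turn(left), move(2)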